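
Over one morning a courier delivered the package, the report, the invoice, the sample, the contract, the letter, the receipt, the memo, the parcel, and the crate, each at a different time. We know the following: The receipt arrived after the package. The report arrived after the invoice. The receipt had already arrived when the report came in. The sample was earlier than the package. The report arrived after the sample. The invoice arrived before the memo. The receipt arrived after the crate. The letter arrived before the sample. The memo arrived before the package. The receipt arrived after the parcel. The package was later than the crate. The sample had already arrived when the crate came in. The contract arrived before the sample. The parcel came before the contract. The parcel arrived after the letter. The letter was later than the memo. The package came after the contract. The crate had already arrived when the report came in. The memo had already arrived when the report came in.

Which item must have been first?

The invoice has a chain of constraints placing it before every other item, so the invoice must be first.

the invoice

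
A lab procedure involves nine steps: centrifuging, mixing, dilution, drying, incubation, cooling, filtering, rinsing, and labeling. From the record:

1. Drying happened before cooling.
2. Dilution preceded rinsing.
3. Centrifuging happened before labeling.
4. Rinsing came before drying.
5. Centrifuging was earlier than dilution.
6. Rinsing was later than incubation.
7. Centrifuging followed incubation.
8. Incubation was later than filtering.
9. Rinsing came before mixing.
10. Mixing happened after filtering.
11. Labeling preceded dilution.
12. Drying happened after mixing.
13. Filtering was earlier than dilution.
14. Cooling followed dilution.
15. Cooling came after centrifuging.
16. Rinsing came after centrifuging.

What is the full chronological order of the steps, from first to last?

filtering, incubation, centrifuging, labeling, dilution, rinsing, mixing, drying, cooling

The constraints fix every adjacent pair, so only one ordering works:
filtering → incubation → centrifuging → labeling → dilution → rinsing → mixing → drying → cooling.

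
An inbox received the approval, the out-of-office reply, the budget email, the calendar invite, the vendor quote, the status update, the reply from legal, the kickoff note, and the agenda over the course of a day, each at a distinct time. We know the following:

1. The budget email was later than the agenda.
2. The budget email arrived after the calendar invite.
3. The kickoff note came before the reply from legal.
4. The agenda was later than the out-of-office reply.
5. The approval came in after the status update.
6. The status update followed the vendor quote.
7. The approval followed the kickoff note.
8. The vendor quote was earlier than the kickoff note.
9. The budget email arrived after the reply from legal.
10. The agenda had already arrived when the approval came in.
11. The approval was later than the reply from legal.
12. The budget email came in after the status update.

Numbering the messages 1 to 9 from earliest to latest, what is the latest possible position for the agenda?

The agenda must come before the approval and the budget email — 2 messages forced after it.
Everything else can be placed before the agenda in some valid order, so the agenda can sit as late as position 9 − 2 = 7.

7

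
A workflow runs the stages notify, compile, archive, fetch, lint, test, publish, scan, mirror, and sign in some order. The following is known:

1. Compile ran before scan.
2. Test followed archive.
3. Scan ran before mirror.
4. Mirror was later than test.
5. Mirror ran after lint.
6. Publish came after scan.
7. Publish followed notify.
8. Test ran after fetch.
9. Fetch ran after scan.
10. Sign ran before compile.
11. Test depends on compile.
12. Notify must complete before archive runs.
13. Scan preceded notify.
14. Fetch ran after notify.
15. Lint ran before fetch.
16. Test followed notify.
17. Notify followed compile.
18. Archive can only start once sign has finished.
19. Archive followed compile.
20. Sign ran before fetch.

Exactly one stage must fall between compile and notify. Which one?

scan

Tracing the constraints gives compile → scan → notify, so scan sits after compile and before notify.
No other stage is forced both after compile and before notify.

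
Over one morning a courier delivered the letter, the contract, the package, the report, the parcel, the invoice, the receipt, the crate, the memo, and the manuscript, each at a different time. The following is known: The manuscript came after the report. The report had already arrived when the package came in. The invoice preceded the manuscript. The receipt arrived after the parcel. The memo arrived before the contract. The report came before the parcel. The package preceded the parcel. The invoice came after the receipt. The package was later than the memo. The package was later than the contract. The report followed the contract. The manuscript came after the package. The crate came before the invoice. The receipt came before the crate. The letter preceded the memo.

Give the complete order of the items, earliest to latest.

the letter, the memo, the contract, the report, the package, the parcel, the receipt, the crate, the invoice, the manuscript

The constraints fix every adjacent pair, so only one ordering works:
the letter → the memo → the contract → the report → the package → the parcel → the receipt → the crate → the invoice → the manuscript.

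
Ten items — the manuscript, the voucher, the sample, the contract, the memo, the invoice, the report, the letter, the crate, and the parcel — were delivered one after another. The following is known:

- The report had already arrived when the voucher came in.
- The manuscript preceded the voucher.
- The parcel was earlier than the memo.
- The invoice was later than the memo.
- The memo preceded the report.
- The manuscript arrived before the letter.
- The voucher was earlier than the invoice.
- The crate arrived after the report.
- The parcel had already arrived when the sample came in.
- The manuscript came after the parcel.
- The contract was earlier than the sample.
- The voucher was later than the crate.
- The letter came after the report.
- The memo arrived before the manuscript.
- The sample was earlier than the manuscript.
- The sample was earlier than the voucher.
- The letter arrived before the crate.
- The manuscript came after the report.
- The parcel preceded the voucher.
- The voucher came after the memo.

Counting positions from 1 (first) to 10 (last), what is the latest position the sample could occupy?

The sample must come before the crate, the invoice, the letter, the manuscript, and the voucher — 5 items forced after it.
Everything else can be placed before the sample in some valid order, so the sample can sit as late as position 10 − 5 = 5.

5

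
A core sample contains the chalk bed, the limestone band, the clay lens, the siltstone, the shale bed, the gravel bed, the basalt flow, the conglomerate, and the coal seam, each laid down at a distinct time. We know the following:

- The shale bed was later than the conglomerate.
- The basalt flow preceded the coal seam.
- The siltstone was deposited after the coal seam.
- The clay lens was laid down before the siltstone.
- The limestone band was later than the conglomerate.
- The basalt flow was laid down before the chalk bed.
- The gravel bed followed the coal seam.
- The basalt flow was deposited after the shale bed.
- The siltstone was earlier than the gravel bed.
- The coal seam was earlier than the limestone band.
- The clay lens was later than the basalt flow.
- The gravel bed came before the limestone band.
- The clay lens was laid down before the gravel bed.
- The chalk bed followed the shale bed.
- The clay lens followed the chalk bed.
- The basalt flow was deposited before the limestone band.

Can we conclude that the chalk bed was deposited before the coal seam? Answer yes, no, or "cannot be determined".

No chain of stated constraints runs from the chalk bed to the coal seam, and none runs from the coal seam to the chalk bed either.
So the relative order of the chalk bed and the coal seam is not fixed by the given facts.

cannot be determined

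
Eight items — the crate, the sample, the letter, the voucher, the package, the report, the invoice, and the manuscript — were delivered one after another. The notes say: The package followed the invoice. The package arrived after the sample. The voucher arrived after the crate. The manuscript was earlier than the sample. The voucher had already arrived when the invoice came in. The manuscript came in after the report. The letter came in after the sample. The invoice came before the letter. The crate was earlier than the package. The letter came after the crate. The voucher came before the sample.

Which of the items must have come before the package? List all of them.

the crate, the invoice, the manuscript, the report, the sample, the voucher

Directly stated before the package: the crate, the invoice, and the sample.
The manuscript reaches the package via the manuscript → the sample → the package.
The report reaches the package via the report → the manuscript → the sample → the package.
The voucher reaches the package via the voucher → the sample → the package.
No chain forces the letter ahead of the package.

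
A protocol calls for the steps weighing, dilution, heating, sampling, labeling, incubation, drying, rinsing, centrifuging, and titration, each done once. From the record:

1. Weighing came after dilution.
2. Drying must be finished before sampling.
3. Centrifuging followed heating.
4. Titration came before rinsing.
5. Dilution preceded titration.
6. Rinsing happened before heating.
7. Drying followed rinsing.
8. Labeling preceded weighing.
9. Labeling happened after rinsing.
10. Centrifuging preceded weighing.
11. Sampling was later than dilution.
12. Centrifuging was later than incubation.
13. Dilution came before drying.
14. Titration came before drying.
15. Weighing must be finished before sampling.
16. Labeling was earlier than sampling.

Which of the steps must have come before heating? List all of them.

Directly stated before heating: rinsing.
Dilution reaches heating via dilution → titration → rinsing → heating.
Titration reaches heating via titration → rinsing → heating.
No chain forces centrifuging (or any of the others) ahead of heating.

dilution, rinsing, titration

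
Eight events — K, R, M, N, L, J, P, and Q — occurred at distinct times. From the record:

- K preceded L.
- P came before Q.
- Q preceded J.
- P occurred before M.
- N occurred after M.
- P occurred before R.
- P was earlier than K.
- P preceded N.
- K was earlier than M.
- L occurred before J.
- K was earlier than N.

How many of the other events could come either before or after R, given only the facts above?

Forced before R: P.
That leaves J, K, L, M, N, and Q with no forced order relative to R — 6.

6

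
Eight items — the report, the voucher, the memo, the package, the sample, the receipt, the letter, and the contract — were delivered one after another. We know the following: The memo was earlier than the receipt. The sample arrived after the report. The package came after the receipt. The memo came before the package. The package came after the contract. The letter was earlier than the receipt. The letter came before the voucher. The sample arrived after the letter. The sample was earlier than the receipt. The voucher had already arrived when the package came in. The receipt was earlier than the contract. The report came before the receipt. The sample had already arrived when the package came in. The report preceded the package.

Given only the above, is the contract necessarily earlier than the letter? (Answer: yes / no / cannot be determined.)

no

Tracing the constraints gives the letter → the receipt → the contract, so the letter must come before the contract.
That means the contract cannot be before the letter.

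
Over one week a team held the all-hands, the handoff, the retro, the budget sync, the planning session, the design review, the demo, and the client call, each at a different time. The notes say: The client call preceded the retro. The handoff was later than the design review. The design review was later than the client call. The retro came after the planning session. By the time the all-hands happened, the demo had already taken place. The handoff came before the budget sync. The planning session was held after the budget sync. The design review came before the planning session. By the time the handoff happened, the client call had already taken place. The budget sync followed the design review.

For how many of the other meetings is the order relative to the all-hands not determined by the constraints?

6

Forced before the all-hands: the demo.
That leaves the budget sync, the client call, the design review, the handoff, the planning session, and the retro with no forced order relative to the all-hands — 6.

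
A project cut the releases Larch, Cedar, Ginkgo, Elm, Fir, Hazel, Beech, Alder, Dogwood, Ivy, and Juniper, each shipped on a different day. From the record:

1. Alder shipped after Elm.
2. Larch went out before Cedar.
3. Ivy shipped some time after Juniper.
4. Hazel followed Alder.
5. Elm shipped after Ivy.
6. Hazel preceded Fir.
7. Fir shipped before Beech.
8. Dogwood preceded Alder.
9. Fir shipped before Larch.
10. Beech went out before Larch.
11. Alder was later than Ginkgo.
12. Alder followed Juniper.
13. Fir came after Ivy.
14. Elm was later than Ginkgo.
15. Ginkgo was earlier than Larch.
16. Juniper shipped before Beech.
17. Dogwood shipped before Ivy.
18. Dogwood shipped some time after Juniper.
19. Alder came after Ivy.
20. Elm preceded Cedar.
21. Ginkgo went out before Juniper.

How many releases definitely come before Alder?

5

Directly stated before Alder: Dogwood, Elm, Ginkgo, Ivy, and Juniper.
That's Dogwood, Elm, Ginkgo, Ivy, and Juniper — 5 in all.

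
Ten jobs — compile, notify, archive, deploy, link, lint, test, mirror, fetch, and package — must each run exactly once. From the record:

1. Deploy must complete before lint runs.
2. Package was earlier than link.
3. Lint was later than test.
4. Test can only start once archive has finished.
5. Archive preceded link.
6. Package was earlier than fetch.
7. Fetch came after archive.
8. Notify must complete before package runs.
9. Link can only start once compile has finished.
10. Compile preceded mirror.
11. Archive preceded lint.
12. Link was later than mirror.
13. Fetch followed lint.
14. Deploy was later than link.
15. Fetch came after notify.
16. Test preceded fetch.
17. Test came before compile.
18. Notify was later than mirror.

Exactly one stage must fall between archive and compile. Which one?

test

Tracing the constraints gives archive → test → compile, so test sits after archive and before compile.
No other stage is forced both after archive and before compile.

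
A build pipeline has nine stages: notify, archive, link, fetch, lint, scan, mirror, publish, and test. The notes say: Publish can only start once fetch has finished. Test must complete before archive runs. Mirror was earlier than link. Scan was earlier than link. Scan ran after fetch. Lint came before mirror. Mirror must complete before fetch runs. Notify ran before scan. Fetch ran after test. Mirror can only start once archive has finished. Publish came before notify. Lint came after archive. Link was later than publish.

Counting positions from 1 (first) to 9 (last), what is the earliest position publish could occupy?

6

Archive, fetch, lint, mirror, and test must all come before publish — 5 forced predecessors.
Nothing else is forced ahead of publish, so its earliest slot is position 5 + 1 = 6.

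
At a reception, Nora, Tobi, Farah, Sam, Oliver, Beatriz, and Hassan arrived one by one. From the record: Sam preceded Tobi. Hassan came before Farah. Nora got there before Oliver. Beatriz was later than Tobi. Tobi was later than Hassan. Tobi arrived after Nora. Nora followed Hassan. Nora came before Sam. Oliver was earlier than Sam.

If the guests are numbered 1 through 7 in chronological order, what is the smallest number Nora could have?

2

Hassan must come before Nora — 1 forced predecessor.
Nothing else is forced ahead of Nora, so their earliest slot is position 1 + 1 = 2.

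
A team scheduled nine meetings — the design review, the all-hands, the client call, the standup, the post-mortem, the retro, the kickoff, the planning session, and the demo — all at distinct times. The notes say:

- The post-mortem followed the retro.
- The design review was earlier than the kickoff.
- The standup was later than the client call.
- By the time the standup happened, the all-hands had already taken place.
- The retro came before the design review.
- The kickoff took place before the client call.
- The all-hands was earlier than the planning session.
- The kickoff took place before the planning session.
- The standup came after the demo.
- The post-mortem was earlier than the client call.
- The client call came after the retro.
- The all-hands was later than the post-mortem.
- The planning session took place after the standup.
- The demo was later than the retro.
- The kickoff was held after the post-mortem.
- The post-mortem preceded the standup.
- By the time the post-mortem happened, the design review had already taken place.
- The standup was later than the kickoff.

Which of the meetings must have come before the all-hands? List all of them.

the design review, the post-mortem, the retro

Directly stated before the all-hands: the post-mortem.
The design review reaches the all-hands via the design review → the post-mortem → the all-hands.
The retro reaches the all-hands via the retro → the post-mortem → the all-hands.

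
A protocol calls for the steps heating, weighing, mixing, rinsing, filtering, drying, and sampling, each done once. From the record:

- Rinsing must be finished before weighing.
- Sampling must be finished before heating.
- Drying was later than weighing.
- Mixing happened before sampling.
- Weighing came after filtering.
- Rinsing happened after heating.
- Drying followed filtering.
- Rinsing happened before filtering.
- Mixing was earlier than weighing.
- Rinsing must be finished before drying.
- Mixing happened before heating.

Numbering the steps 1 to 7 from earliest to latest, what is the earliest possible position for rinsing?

4

Heating, mixing, and sampling must all come before rinsing — 3 forced predecessors.
Nothing else is forced ahead of rinsing, so its earliest slot is position 3 + 1 = 4.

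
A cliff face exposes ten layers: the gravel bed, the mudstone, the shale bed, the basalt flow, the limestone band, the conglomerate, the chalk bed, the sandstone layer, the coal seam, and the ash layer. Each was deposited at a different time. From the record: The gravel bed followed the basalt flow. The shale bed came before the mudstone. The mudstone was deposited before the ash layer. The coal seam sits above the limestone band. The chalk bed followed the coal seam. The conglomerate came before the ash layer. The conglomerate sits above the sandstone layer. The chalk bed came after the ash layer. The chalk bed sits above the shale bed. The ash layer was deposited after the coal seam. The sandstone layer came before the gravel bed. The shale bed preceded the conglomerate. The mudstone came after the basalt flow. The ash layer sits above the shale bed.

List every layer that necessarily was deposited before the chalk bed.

the ash layer, the basalt flow, the coal seam, the conglomerate, the limestone band, the mudstone, the sandstone layer, the shale bed

Directly stated before the chalk bed: the ash layer, the coal seam, and the shale bed.
The basalt flow reaches the chalk bed via the basalt flow → the mudstone → the ash layer → the chalk bed.
The conglomerate reaches the chalk bed via the conglomerate → the ash layer → the chalk bed.
The limestone band reaches the chalk bed via the limestone band → the coal seam → the chalk bed.
Likewise the mudstone and the sandstone layer each reach the chalk bed by chaining the stated constraints.
No chain forces the gravel bed ahead of the chalk bed.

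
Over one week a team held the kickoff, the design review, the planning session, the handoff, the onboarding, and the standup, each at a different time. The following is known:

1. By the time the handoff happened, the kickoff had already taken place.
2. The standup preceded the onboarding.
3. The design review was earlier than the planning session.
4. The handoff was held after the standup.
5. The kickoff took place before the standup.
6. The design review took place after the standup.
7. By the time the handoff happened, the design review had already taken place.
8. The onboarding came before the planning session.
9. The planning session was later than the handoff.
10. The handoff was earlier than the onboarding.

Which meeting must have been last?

the planning session

Every other meeting has a chain of constraints placing it before the planning session, so the planning session is last.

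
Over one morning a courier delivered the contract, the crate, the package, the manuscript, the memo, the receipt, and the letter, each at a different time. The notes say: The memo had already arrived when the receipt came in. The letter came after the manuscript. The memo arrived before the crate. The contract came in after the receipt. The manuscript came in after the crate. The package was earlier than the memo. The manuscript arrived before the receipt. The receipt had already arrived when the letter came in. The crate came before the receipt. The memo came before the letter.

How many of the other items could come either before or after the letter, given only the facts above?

Forced before the letter: the crate, the manuscript, the memo, the package, and the receipt.
That leaves the contract with no forced order relative to the letter — 1.

1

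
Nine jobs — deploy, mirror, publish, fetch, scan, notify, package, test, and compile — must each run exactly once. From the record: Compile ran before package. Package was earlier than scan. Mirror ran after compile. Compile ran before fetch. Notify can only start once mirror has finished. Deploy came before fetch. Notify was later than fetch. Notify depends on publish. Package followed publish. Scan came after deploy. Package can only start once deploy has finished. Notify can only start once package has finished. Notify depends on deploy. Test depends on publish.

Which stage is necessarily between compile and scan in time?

package

Tracing the constraints gives compile → package → scan, so package sits after compile and before scan.
No other stage is forced both after compile and before scan.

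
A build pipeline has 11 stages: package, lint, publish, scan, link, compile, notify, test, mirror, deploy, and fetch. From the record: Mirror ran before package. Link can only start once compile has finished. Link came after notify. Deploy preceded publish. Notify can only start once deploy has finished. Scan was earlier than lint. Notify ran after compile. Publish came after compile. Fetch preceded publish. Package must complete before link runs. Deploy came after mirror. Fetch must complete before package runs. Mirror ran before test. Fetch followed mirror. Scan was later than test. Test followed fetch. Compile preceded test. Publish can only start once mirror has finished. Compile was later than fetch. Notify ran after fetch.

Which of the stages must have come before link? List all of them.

compile, deploy, fetch, mirror, notify, package

Directly stated before link: compile, notify, and package.
Deploy reaches link via deploy → notify → link.
Fetch reaches link via fetch → notify → link.
Mirror reaches link via mirror → package → link.
No chain forces publish (or any of the others) ahead of link.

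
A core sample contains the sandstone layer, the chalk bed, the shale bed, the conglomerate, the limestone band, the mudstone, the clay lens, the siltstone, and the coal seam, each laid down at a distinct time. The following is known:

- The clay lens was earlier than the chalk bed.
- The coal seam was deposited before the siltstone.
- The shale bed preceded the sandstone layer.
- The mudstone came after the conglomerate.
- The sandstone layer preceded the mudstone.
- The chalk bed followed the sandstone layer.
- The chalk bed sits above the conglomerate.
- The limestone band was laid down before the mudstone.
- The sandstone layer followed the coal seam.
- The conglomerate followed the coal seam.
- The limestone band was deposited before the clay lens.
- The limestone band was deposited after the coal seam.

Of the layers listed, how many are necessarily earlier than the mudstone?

Directly stated before the mudstone: the conglomerate, the limestone band, and the sandstone layer.
The coal seam reaches the mudstone via the coal seam → the conglomerate → the mudstone.
The shale bed reaches the mudstone via the shale bed → the sandstone layer → the mudstone.
That's the coal seam, the conglomerate, the limestone band, the sandstone layer, and the shale bed — 5 in all.

5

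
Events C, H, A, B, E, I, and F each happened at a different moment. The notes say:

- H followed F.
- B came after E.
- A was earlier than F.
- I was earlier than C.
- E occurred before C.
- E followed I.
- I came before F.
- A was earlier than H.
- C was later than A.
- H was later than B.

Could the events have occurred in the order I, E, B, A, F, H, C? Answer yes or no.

yes

Check each stated constraint against the proposed order — e.g. E is ahead of C; I is ahead of C. Every pair is in the required order; nothing is violated.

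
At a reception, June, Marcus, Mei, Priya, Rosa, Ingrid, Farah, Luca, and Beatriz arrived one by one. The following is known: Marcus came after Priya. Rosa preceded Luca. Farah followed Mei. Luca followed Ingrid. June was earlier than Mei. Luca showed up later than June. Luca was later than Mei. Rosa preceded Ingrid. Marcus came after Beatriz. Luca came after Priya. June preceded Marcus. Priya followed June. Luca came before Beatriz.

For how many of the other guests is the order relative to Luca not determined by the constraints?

1

Forced before Luca: Ingrid, June, Mei, Priya, and Rosa; forced after Luca: Beatriz and Marcus.
That leaves Farah with no forced order relative to Luca — 1.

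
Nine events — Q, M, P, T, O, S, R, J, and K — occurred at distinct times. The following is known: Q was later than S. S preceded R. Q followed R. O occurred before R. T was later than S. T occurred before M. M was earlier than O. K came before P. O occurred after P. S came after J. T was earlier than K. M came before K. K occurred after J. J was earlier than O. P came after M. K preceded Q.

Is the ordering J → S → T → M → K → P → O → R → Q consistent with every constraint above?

yes

Check each stated constraint against the proposed order — e.g. J is ahead of O; S is ahead of Q. Every pair is in the required order; nothing is violated.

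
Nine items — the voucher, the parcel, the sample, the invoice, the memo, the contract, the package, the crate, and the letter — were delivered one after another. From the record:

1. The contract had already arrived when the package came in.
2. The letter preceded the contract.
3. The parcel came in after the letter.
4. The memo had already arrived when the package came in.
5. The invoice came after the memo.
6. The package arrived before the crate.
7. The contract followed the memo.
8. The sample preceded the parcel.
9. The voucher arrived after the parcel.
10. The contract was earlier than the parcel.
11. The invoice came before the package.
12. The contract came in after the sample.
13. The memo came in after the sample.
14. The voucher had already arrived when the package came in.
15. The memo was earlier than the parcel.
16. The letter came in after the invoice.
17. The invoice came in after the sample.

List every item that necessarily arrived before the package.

Directly stated before the package: the contract, the invoice, the memo, and the voucher.
The letter reaches the package via the letter → the contract → the package.
The parcel reaches the package via the parcel → the voucher → the package.
The sample reaches the package via the sample → the memo → the package.

the contract, the invoice, the letter, the memo, the parcel, the sample, the voucher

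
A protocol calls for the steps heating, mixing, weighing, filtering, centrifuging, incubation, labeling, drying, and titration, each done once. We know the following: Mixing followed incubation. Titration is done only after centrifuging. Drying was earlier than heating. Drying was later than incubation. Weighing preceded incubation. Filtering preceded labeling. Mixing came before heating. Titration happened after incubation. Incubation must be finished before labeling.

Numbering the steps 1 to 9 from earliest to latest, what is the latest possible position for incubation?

4

Incubation must come before drying, heating, labeling, mixing, and titration — 5 steps forced after it.
Everything else can be placed before incubation in some valid order, so incubation can sit as late as position 9 − 5 = 4.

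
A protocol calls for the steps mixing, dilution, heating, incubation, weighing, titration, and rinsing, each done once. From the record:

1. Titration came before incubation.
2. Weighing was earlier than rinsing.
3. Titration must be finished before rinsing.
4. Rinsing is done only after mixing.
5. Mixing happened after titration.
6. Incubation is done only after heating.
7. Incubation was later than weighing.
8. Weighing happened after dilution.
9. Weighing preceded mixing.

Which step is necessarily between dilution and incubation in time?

Tracing the constraints gives dilution → weighing → incubation, so weighing sits after dilution and before incubation.
No other step is forced both after dilution and before incubation.

weighing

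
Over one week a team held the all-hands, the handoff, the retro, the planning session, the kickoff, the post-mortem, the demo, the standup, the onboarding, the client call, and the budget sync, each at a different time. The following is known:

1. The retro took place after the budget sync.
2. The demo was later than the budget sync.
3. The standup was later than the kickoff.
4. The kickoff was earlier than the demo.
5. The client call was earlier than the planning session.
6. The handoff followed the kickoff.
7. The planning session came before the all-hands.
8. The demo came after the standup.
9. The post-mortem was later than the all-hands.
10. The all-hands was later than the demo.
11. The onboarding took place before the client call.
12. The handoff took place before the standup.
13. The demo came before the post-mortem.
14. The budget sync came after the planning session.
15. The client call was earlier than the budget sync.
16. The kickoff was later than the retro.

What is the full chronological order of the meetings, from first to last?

The constraints fix every adjacent pair, so only one ordering works:
the onboarding → the client call → the planning session → the budget sync → the retro → the kickoff → the handoff → the standup → the demo → the all-hands → the post-mortem.

the onboarding, the client call, the planning session, the budget sync, the retro, the kickoff, the handoff, the standup, the demo, the all-hands, the post-mortem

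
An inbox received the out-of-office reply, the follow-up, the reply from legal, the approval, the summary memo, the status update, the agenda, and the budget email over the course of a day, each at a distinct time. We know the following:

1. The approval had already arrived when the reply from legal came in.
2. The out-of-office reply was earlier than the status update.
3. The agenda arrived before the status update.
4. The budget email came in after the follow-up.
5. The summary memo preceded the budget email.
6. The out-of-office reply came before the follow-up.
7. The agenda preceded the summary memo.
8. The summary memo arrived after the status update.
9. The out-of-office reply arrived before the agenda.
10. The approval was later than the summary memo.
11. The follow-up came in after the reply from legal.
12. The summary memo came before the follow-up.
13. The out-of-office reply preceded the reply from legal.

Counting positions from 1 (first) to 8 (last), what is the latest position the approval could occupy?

5

The approval must come before the budget email, the follow-up, and the reply from legal — 3 messages forced after it.
Everything else can be placed before the approval in some valid order, so the approval can sit as late as position 8 − 3 = 5.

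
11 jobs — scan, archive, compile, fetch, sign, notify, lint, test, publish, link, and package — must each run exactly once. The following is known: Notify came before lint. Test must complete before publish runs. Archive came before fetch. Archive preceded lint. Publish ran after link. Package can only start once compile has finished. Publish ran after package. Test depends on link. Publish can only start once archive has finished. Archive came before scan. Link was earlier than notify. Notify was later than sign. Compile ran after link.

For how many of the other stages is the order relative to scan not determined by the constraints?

9

Forced before scan: archive.
That leaves compile, fetch, link, lint, notify, package, publish, sign, and test with no forced order relative to scan — 9.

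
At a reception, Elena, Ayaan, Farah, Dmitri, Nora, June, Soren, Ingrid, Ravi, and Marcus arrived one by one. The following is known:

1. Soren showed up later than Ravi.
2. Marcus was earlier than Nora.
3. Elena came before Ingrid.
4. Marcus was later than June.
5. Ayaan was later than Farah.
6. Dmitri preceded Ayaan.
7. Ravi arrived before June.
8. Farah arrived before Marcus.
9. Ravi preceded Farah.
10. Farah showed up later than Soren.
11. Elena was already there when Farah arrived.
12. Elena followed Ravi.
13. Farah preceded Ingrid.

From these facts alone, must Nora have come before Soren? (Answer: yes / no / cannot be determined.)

Tracing the constraints gives Soren → Farah → Marcus → Nora, so Soren must come before Nora.
That means Nora cannot be before Soren.

no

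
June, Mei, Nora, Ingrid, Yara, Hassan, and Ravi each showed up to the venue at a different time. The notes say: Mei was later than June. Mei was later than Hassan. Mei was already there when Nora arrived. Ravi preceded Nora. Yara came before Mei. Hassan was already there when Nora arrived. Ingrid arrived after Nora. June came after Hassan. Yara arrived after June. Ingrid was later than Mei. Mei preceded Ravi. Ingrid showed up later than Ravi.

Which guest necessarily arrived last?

Every other guest has a chain of constraints placing them before Ingrid, so Ingrid is last.

Ingrid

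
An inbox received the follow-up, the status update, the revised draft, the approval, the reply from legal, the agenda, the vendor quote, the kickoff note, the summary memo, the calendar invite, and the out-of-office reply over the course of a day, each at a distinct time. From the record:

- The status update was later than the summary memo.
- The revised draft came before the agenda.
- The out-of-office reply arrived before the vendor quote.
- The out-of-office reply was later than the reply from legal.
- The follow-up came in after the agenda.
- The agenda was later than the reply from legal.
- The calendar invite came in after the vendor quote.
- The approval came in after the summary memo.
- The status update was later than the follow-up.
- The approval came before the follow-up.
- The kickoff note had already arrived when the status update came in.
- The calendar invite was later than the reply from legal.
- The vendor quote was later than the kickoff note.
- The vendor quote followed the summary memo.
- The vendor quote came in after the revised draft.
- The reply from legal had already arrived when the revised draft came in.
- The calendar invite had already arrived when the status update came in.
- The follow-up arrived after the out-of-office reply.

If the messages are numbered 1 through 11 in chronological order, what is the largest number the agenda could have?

The agenda must come before the follow-up and the status update — 2 messages forced after it.
Everything else can be placed before the agenda in some valid order, so the agenda can sit as late as position 11 − 2 = 9.

9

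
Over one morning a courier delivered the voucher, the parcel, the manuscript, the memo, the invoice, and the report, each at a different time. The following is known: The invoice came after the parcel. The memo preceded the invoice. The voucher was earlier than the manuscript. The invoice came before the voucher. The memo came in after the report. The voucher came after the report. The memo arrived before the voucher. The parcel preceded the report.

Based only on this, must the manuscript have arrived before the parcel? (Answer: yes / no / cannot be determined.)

no

Tracing the constraints gives the parcel → the invoice → the voucher → the manuscript, so the parcel must come before the manuscript.
That means the manuscript cannot be before the parcel.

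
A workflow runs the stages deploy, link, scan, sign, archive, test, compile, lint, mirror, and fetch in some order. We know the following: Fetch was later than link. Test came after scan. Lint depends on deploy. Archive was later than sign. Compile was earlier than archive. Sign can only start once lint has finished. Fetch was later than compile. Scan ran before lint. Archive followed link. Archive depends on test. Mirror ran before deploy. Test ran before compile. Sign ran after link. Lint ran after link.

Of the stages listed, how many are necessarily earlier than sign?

Directly stated before sign: link and lint.
Deploy reaches sign via deploy → lint → sign.
Mirror reaches sign via mirror → deploy → lint → sign.
Scan reaches sign via scan → lint → sign.
No chain forces test (or any of the others) ahead of sign.
That's deploy, link, lint, mirror, and scan — 5 in all.

5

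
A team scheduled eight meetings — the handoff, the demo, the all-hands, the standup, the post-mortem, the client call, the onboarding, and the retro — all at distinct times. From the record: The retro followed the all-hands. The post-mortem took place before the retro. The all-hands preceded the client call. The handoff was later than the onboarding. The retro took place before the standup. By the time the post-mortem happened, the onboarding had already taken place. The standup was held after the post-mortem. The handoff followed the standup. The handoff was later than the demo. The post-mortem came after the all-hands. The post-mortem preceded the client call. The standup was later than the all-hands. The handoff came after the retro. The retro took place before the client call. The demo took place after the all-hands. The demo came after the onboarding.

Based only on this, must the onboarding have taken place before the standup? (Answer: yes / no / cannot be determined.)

yes

Chain the constraints: the onboarding → the post-mortem → the standup. Each link is directly stated, so the onboarding comes before the standup.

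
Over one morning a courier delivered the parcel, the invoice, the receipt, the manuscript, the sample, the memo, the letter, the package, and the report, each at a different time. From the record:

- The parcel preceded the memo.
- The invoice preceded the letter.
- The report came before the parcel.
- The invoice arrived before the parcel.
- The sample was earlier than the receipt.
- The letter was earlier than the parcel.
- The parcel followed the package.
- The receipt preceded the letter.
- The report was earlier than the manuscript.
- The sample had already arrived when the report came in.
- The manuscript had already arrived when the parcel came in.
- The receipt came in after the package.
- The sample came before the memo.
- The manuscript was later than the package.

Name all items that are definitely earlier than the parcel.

the invoice, the letter, the manuscript, the package, the receipt, the report, the sample

Directly stated before the parcel: the invoice, the letter, the manuscript, the package, and the report.
The receipt reaches the parcel via the receipt → the letter → the parcel.
The sample reaches the parcel via the sample → the report → the parcel.
No chain forces the memo ahead of the parcel.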